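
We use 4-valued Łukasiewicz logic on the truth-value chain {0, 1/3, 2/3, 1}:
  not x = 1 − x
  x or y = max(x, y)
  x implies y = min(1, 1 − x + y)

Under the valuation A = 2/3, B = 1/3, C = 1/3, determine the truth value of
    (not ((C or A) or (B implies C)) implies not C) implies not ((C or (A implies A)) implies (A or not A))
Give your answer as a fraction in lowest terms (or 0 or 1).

C or A = 1/3 or 2/3 = 2/3
B implies C = 1/3 implies 1/3 = 1
(C or A) or (B implies C) = 2/3 or 1 = 1
not ((C or A) or (B implies C)) = not 1 = 0
not C = not 1/3 = 2/3
not ((C or A) or (B implies C)) implies not C = 0 implies 2/3 = 1
A implies A = 2/3 implies 2/3 = 1
C or (A implies A) = 1/3 or 1 = 1
not A = not 2/3 = 1/3
A or not A = 2/3 or 1/3 = 2/3
(C or (A implies A)) implies (A or not A) = 1 implies 2/3 = 2/3
not ((C or (A implies A)) implies (A or not A)) = not 2/3 = 1/3
(not ((C or A) or (B implies C)) implies not C) implies not ((C or (A implies A)) implies (A or not A)) = 1 implies 1/3 = 1/3

1/3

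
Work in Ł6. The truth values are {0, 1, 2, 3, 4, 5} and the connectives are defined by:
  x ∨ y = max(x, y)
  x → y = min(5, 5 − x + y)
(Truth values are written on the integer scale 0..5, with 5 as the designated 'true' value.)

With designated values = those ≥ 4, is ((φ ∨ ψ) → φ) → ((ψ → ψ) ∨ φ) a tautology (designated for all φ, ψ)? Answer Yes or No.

Yes

At φ = 5, ψ = 4, for instance:
φ ∨ ψ = 5 ∨ 4 = 5
(φ ∨ ψ) → φ = 5 → 5 = 5
ψ → ψ = 4 → 4 = 5
(ψ → ψ) ∨ φ = 5 ∨ 5 = 5
((φ ∨ ψ) → φ) → ((ψ → ψ) ∨ φ) = 5 → 5 = 5
and checking the remaining 35 assignments likewise gives ≥ 4 in every case.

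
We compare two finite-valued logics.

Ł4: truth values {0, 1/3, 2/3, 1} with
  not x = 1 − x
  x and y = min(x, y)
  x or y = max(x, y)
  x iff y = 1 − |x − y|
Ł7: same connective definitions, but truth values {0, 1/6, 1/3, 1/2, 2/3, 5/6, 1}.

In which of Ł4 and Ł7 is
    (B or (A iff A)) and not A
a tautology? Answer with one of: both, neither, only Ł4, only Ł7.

neither

In Ł4: at A = 1/3, B = 0 the value is 2/3 — not a tautology.
In Ł7: at A = 1/6, B = 0 the value is 5/6 — not a tautology.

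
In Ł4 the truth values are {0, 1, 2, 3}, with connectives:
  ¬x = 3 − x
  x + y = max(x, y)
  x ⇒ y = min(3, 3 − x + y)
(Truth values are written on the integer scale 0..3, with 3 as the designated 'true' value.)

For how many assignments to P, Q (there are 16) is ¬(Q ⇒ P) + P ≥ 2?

P = 0, Q = 0 ↦ 0  <
P = 0, Q = 1 ↦ 1  <
P = 0, Q = 2 ↦ 2  ≥
P = 0, Q = 3 ↦ 3  ≥
P = 1, Q = 0 ↦ 1  <
P = 1, Q = 1 ↦ 1  <
P = 1, Q = 2 ↦ 1  <
P = 1, Q = 3 ↦ 2  ≥
P = 2, Q = 0 ↦ 2  ≥
P = 2, Q = 1 ↦ 2  ≥
P = 2, Q = 2 ↦ 2  ≥
P = 2, Q = 3 ↦ 2  ≥
P = 3, Q = 0 ↦ 3  ≥
P = 3, Q = 1 ↦ 3  ≥
P = 3, Q = 2 ↦ 3  ≥
P = 3, Q = 3 ↦ 3  ≥
So 11 of the 16 assignments meet the threshold.

11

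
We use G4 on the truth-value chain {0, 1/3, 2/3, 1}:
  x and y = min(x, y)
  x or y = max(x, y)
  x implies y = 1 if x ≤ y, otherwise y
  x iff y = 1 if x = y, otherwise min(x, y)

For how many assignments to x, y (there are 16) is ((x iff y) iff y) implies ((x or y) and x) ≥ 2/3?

x = 0, y = 0 ↦ 1  ≥
x = 0, y = 1/3 ↦ 1  ≥
x = 0, y = 2/3 ↦ 1  ≥
x = 0, y = 1 ↦ 1  ≥
x = 1/3, y = 0 ↦ 1/3  <
x = 1/3, y = 1/3 ↦ 1  ≥
x = 1/3, y = 2/3 ↦ 1  ≥
x = 1/3, y = 1 ↦ 1  ≥
x = 2/3, y = 0 ↦ 2/3  ≥
x = 2/3, y = 1/3 ↦ 2/3  ≥
x = 2/3, y = 2/3 ↦ 1  ≥
x = 2/3, y = 1 ↦ 1  ≥
x = 1, y = 0 ↦ 1  ≥
x = 1, y = 1/3 ↦ 1  ≥
x = 1, y = 2/3 ↦ 1  ≥
x = 1, y = 1 ↦ 1  ≥
So 15 of the 16 assignments meet the threshold.

15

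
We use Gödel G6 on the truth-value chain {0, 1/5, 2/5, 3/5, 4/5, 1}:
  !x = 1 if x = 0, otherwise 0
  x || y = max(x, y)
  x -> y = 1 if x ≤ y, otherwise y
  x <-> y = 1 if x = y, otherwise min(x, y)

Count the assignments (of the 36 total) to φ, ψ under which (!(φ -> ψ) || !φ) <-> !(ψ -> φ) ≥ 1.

value 1: 30 assignments (counts)
value 0: 6 assignments
So 30 of the 36 assignments meet the threshold.

30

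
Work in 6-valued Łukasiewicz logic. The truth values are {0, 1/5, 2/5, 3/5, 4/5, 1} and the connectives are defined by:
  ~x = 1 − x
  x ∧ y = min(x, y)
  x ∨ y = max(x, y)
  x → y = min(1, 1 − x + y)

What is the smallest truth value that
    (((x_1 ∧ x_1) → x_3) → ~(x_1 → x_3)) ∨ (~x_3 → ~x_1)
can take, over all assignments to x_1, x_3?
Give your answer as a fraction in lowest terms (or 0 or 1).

4/5

Take x_1 = 1/5, x_3 = 0:
x_1 ∧ x_1 = 1/5 ∧ 1/5 = 1/5
(x_1 ∧ x_1) → x_3 = 1/5 → 0 = 4/5
x_1 → x_3 = 1/5 → 0 = 4/5
~(x_1 → x_3) = ~4/5 = 1/5
((x_1 ∧ x_1) → x_3) → ~(x_1 → x_3) = 4/5 → 1/5 = 2/5
~x_3 = ~0 = 1
~x_1 = ~1/5 = 4/5
~x_3 → ~x_1 = 1 → 4/5 = 4/5
(((x_1 ∧ x_1) → x_3) → ~(x_1 → x_3)) ∨ (~x_3 → ~x_1) = 2/5 ∨ 4/5 = 4/5
No assignment yields a value below 4/5, so this is the minimum.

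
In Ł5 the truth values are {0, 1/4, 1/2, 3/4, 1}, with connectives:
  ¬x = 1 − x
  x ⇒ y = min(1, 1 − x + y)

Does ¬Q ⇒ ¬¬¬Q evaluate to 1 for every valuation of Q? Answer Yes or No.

Q = 0 ↦ 1
Q = 1/4 ↦ 1
Q = 1/2 ↦ 1
Q = 3/4 ↦ 1
Q = 1 ↦ 1
Every assignment gives a value ≥ 1.

Yes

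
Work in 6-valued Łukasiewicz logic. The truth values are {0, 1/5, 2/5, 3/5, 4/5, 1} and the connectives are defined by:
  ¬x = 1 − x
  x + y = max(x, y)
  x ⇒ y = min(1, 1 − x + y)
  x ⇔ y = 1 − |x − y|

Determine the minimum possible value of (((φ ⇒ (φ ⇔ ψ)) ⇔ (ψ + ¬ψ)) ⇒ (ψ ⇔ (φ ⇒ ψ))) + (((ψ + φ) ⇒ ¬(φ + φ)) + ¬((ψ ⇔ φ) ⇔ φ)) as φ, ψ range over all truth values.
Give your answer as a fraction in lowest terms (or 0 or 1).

4/5

Take φ = 3/5, ψ = 0:
φ ⇔ ψ = 3/5 ⇔ 0 = 2/5
φ ⇒ (φ ⇔ ψ) = 3/5 ⇒ 2/5 = 4/5
¬ψ = ¬0 = 1
ψ + ¬ψ = 0 + 1 = 1
(φ ⇒ (φ ⇔ ψ)) ⇔ (ψ + ¬ψ) = 4/5 ⇔ 1 = 4/5
φ ⇒ ψ = 3/5 ⇒ 0 = 2/5
ψ ⇔ (φ ⇒ ψ) = 0 ⇔ 2/5 = 3/5
((φ ⇒ (φ ⇔ ψ)) ⇔ (ψ + ¬ψ)) ⇒ (ψ ⇔ (φ ⇒ ψ)) = 4/5 ⇒ 3/5 = 4/5
ψ + φ = 0 + 3/5 = 3/5
φ + φ = 3/5 + 3/5 = 3/5
¬(φ + φ) = ¬3/5 = 2/5
(ψ + φ) ⇒ ¬(φ + φ) = 3/5 ⇒ 2/5 = 4/5
ψ ⇔ φ = 0 ⇔ 3/5 = 2/5
(ψ ⇔ φ) ⇔ φ = 2/5 ⇔ 3/5 = 4/5
¬((ψ ⇔ φ) ⇔ φ) = ¬4/5 = 1/5
((ψ + φ) ⇒ ¬(φ + φ)) + ¬((ψ ⇔ φ) ⇔ φ) = 4/5 + 1/5 = 4/5
(((φ ⇒ (φ ⇔ ψ)) ⇔ (ψ + ¬ψ)) ⇒ (ψ ⇔ (φ ⇒ ψ))) + (((ψ + φ) ⇒ ¬(φ + φ)) + ¬((ψ ⇔ φ) ⇔ φ)) = 4/5 + 4/5 = 4/5
No assignment yields a value below 4/5, so this is the minimum.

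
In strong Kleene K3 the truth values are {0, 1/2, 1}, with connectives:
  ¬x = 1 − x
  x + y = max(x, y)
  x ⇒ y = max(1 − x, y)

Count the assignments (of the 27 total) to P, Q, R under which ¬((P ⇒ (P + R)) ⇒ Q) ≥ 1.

7

value 1: 7 assignments (counts)
value 1/2: 11 assignments
value 0: 9 assignments
So 7 of the 27 assignments meet the threshold.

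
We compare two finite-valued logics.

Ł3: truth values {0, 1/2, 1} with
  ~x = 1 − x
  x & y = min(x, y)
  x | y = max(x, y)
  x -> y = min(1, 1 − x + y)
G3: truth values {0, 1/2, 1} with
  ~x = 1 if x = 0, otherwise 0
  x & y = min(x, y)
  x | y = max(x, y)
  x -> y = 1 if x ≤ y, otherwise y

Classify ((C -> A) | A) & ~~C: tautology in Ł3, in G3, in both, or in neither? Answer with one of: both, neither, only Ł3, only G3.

neither

In Ł3: at A = 0, C = 0 the value is 0 — not a tautology.
In G3: at A = 0, C = 0 the value is 0 — not a tautology.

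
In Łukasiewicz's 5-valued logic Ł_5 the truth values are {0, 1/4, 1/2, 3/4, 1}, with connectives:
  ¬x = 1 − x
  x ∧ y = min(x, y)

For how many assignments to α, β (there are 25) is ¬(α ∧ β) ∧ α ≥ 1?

value 1: 1 assignment (counts)
value 3/4: 3 assignments
value 1/2: 7 assignments
value 1/4: 8 assignments
value 0: 6 assignments
So 1 of the 25 assignments meets the threshold.

1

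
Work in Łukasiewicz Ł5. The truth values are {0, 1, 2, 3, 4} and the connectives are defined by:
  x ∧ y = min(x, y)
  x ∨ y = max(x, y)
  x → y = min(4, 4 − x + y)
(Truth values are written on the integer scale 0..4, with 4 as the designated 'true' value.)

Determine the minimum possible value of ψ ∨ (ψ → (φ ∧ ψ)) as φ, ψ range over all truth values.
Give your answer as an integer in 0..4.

Take φ = 0, ψ = 2:
φ ∧ ψ = 0 ∧ 2 = 0
ψ → (φ ∧ ψ) = 2 → 0 = 2
ψ ∨ (ψ → (φ ∧ ψ)) = 2 ∨ 2 = 2
No assignment yields a value below 2, so this is the minimum.

2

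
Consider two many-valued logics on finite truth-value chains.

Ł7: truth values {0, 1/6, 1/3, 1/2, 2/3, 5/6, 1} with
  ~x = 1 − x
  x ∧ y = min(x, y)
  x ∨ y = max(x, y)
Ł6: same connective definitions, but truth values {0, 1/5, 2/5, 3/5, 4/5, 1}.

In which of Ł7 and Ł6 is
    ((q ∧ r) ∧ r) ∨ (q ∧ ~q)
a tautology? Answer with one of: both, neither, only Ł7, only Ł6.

neither

In Ł7: at q = 0, r = 0 the value is 0 — not a tautology.
In Ł6: at q = 0, r = 0 the value is 0 — not a tautology.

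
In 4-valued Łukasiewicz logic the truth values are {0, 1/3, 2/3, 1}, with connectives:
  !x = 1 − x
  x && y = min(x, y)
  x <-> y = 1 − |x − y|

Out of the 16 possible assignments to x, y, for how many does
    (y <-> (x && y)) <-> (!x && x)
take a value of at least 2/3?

x = 0, y = 0 ↦ 0  <
x = 0, y = 1/3 ↦ 1/3  <
x = 0, y = 2/3 ↦ 2/3  ≥
x = 0, y = 1 ↦ 1  ≥
x = 1/3, y = 0 ↦ 1/3  <
x = 1/3, y = 1/3 ↦ 1/3  <
x = 1/3, y = 2/3 ↦ 2/3  ≥
x = 1/3, y = 1 ↦ 1  ≥
x = 2/3, y = 0 ↦ 1/3  <
x = 2/3, y = 1/3 ↦ 1/3  <
x = 2/3, y = 2/3 ↦ 1/3  <
x = 2/3, y = 1 ↦ 2/3  ≥
x = 1, y = 0 ↦ 0  <
x = 1, y = 1/3 ↦ 0  <
x = 1, y = 2/3 ↦ 0  <
x = 1, y = 1 ↦ 0  <
So 5 of the 16 assignments meet the threshold.

5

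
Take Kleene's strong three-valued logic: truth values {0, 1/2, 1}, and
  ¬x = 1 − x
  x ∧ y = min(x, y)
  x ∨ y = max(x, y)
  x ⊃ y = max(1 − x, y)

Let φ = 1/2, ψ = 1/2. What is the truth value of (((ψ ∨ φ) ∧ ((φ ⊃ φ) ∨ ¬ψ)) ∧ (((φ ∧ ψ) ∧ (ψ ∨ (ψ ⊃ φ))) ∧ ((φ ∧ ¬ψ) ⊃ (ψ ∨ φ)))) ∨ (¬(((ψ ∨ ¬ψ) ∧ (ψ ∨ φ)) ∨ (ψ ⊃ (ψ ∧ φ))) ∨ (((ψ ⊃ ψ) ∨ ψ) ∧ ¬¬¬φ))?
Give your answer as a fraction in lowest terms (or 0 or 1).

ψ ∨ φ = 1/2 ∨ 1/2 = 1/2
φ ⊃ φ = 1/2 ⊃ 1/2 = 1/2
¬ψ = ¬1/2 = 1/2
(φ ⊃ φ) ∨ ¬ψ = 1/2 ∨ 1/2 = 1/2
(ψ ∨ φ) ∧ ((φ ⊃ φ) ∨ ¬ψ) = 1/2 ∧ 1/2 = 1/2
φ ∧ ψ = 1/2 ∧ 1/2 = 1/2
ψ ⊃ φ = 1/2 ⊃ 1/2 = 1/2
ψ ∨ (ψ ⊃ φ) = 1/2 ∨ 1/2 = 1/2
(φ ∧ ψ) ∧ (ψ ∨ (ψ ⊃ φ)) = 1/2 ∧ 1/2 = 1/2
¬ψ = ¬1/2 = 1/2
φ ∧ ¬ψ = 1/2 ∧ 1/2 = 1/2
ψ ∨ φ = 1/2 ∨ 1/2 = 1/2
(φ ∧ ¬ψ) ⊃ (ψ ∨ φ) = 1/2 ⊃ 1/2 = 1/2
((φ ∧ ψ) ∧ (ψ ∨ (ψ ⊃ φ))) ∧ ((φ ∧ ¬ψ) ⊃ (ψ ∨ φ)) = 1/2 ∧ 1/2 = 1/2
((ψ ∨ φ) ∧ ((φ ⊃ φ) ∨ ¬ψ)) ∧ (((φ ∧ ψ) ∧ (ψ ∨ (ψ ⊃ φ))) ∧ ((φ ∧ ¬ψ) ⊃ (ψ ∨ φ))) = 1/2 ∧ 1/2 = 1/2
¬ψ = ¬1/2 = 1/2
ψ ∨ ¬ψ = 1/2 ∨ 1/2 = 1/2
ψ ∨ φ = 1/2 ∨ 1/2 = 1/2
(ψ ∨ ¬ψ) ∧ (ψ ∨ φ) = 1/2 ∧ 1/2 = 1/2
ψ ∧ φ = 1/2 ∧ 1/2 = 1/2
ψ ⊃ (ψ ∧ φ) = 1/2 ⊃ 1/2 = 1/2
((ψ ∨ ¬ψ) ∧ (ψ ∨ φ)) ∨ (ψ ⊃ (ψ ∧ φ)) = 1/2 ∨ 1/2 = 1/2
¬(((ψ ∨ ¬ψ) ∧ (ψ ∨ φ)) ∨ (ψ ⊃ (ψ ∧ φ))) = ¬1/2 = 1/2
ψ ⊃ ψ = 1/2 ⊃ 1/2 = 1/2
(ψ ⊃ ψ) ∨ ψ = 1/2 ∨ 1/2 = 1/2
¬φ = ¬1/2 = 1/2
¬¬φ = ¬1/2 = 1/2
¬¬¬φ = ¬1/2 = 1/2
((ψ ⊃ ψ) ∨ ψ) ∧ ¬¬¬φ = 1/2 ∧ 1/2 = 1/2
¬(((ψ ∨ ¬ψ) ∧ (ψ ∨ φ)) ∨ (ψ ⊃ (ψ ∧ φ))) ∨ (((ψ ⊃ ψ) ∨ ψ) ∧ ¬¬¬φ) = 1/2 ∨ 1/2 = 1/2
(((ψ ∨ φ) ∧ ((φ ⊃ φ) ∨ ¬ψ)) ∧ (((φ ∧ ψ) ∧ (ψ ∨ (ψ ⊃ φ))) ∧ ((φ ∧ ¬ψ) ⊃ (ψ ∨ φ)))) ∨ (¬(((ψ ∨ ¬ψ) ∧ (ψ ∨ φ)) ∨ (ψ ⊃ (ψ ∧ φ))) ∨ (((ψ ⊃ ψ) ∨ ψ) ∧ ¬¬¬φ)) = 1/2 ∨ 1/2 = 1/2

1/2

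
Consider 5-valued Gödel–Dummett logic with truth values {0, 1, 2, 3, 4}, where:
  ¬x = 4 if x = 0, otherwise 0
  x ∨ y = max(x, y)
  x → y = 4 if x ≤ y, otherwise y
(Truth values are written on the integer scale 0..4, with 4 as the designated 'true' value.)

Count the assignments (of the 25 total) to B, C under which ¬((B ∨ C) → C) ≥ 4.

4

value 4: 4 assignments (counts)
value 0: 21 assignments
So 4 of the 25 assignments meet the threshold.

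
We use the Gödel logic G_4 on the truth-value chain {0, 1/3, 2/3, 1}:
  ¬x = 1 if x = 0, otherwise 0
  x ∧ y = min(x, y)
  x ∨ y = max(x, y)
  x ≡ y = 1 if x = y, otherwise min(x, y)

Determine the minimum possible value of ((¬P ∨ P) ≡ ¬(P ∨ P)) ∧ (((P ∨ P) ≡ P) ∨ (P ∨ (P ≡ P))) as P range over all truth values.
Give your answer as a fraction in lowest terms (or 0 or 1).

0

Take P = 1/3:
¬P = ¬1/3 = 0
¬P ∨ P = 0 ∨ 1/3 = 1/3
P ∨ P = 1/3 ∨ 1/3 = 1/3
¬(P ∨ P) = ¬1/3 = 0
(¬P ∨ P) ≡ ¬(P ∨ P) = 1/3 ≡ 0 = 0
P ∨ P = 1/3 ∨ 1/3 = 1/3
(P ∨ P) ≡ P = 1/3 ≡ 1/3 = 1
P ≡ P = 1/3 ≡ 1/3 = 1
P ∨ (P ≡ P) = 1/3 ∨ 1 = 1
((P ∨ P) ≡ P) ∨ (P ∨ (P ≡ P)) = 1 ∨ 1 = 1
((¬P ∨ P) ≡ ¬(P ∨ P)) ∧ (((P ∨ P) ≡ P) ∨ (P ∨ (P ≡ P))) = 0 ∧ 1 = 0
No assignment yields a value below 0, so this is the minimum.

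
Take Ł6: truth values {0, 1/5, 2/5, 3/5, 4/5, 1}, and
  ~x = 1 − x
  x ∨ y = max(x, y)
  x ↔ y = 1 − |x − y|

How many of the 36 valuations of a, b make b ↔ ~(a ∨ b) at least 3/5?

value 1: 3 assignments (counts)
value 4/5: 11 assignments (counts)
value 3/5: 4 assignments (counts)
value 2/5: 9 assignments
value 1/5: 2 assignments
value 0: 7 assignments
So 18 of the 36 assignments meet the threshold.

18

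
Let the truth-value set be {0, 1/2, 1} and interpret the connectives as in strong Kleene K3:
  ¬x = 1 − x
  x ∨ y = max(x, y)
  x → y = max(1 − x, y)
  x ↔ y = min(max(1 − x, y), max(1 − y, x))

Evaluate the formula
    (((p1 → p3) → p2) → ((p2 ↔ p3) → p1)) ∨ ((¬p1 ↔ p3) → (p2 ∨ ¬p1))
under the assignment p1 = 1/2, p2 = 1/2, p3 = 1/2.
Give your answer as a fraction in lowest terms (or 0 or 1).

1/2

p1 → p3 = 1/2 → 1/2 = 1/2
(p1 → p3) → p2 = 1/2 → 1/2 = 1/2
p2 ↔ p3 = 1/2 ↔ 1/2 = 1/2
(p2 ↔ p3) → p1 = 1/2 → 1/2 = 1/2
((p1 → p3) → p2) → ((p2 ↔ p3) → p1) = 1/2 → 1/2 = 1/2
¬p1 = ¬1/2 = 1/2
¬p1 ↔ p3 = 1/2 ↔ 1/2 = 1/2
¬p1 = ¬1/2 = 1/2
p2 ∨ ¬p1 = 1/2 ∨ 1/2 = 1/2
(¬p1 ↔ p3) → (p2 ∨ ¬p1) = 1/2 → 1/2 = 1/2
(((p1 → p3) → p2) → ((p2 ↔ p3) → p1)) ∨ ((¬p1 ↔ p3) → (p2 ∨ ¬p1)) = 1/2 ∨ 1/2 = 1/2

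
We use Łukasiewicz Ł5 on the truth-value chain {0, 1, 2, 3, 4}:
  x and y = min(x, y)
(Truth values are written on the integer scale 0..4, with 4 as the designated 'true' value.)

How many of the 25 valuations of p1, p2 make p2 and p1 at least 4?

1

value 4: 1 assignment (counts)
value 3: 3 assignments
value 2: 5 assignments
value 1: 7 assignments
value 0: 9 assignments
So 1 of the 25 assignments meets the threshold.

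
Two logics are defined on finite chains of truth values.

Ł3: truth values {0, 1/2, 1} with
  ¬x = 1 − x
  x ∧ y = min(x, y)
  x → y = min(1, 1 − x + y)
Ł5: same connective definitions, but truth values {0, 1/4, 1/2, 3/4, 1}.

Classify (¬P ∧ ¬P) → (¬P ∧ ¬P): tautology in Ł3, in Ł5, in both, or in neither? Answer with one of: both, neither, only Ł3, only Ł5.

In Ł3: every assignment gives 1 — tautology.
In Ł5: every assignment gives 1 — tautology.

both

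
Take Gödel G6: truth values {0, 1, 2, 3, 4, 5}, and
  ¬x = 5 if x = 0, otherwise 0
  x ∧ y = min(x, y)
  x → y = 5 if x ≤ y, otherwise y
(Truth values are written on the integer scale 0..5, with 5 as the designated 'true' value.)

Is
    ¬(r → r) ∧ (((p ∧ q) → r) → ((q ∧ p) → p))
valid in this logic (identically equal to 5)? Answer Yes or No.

No

Counterexample: take p = 0, q = 0, r = 0.
r → r = 0 → 0 = 5
¬(r → r) = ¬5 = 0
p ∧ q = 0 ∧ 0 = 0
(p ∧ q) → r = 0 → 0 = 5
q ∧ p = 0 ∧ 0 = 0
(q ∧ p) → p = 0 → 0 = 5
((p ∧ q) → r) → ((q ∧ p) → p) = 5 → 5 = 5
¬(r → r) ∧ (((p ∧ q) → r) → ((q ∧ p) → p)) = 0 ∧ 5 = 0
This gives 0 ≠ 5.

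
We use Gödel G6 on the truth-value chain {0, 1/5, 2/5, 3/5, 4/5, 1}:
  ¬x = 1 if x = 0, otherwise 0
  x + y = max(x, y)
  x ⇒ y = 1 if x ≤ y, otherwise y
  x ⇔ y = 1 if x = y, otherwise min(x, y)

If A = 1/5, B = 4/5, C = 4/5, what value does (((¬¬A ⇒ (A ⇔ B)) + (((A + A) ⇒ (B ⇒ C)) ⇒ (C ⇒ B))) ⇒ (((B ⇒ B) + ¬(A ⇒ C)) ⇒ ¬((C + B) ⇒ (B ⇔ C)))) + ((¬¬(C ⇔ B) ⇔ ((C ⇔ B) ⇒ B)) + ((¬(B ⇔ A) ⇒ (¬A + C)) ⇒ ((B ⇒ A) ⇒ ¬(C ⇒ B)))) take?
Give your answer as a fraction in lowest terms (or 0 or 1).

4/5

¬A = ¬1/5 = 0
¬¬A = ¬0 = 1
A ⇔ B = 1/5 ⇔ 4/5 = 1/5
¬¬A ⇒ (A ⇔ B) = 1 ⇒ 1/5 = 1/5
A + A = 1/5 + 1/5 = 1/5
B ⇒ C = 4/5 ⇒ 4/5 = 1
(A + A) ⇒ (B ⇒ C) = 1/5 ⇒ 1 = 1
C ⇒ B = 4/5 ⇒ 4/5 = 1
((A + A) ⇒ (B ⇒ C)) ⇒ (C ⇒ B) = 1 ⇒ 1 = 1
(¬¬A ⇒ (A ⇔ B)) + (((A + A) ⇒ (B ⇒ C)) ⇒ (C ⇒ B)) = 1/5 + 1 = 1
B ⇒ B = 4/5 ⇒ 4/5 = 1
A ⇒ C = 1/5 ⇒ 4/5 = 1
¬(A ⇒ C) = ¬1 = 0
(B ⇒ B) + ¬(A ⇒ C) = 1 + 0 = 1
C + B = 4/5 + 4/5 = 4/5
B ⇔ C = 4/5 ⇔ 4/5 = 1
(C + B) ⇒ (B ⇔ C) = 4/5 ⇒ 1 = 1
¬((C + B) ⇒ (B ⇔ C)) = ¬1 = 0
((B ⇒ B) + ¬(A ⇒ C)) ⇒ ¬((C + B) ⇒ (B ⇔ C)) = 1 ⇒ 0 = 0
((¬¬A ⇒ (A ⇔ B)) + (((A + A) ⇒ (B ⇒ C)) ⇒ (C ⇒ B))) ⇒ (((B ⇒ B) + ¬(A ⇒ C)) ⇒ ¬((C + B) ⇒ (B ⇔ C))) = 1 ⇒ 0 = 0
C ⇔ B = 4/5 ⇔ 4/5 = 1
¬(C ⇔ B) = ¬1 = 0
¬¬(C ⇔ B) = ¬0 = 1
C ⇔ B = 4/5 ⇔ 4/5 = 1
(C ⇔ B) ⇒ B = 1 ⇒ 4/5 = 4/5
¬¬(C ⇔ B) ⇔ ((C ⇔ B) ⇒ B) = 1 ⇔ 4/5 = 4/5
B ⇔ A = 4/5 ⇔ 1/5 = 1/5
¬(B ⇔ A) = ¬1/5 = 0
¬A = ¬1/5 = 0
¬A + C = 0 + 4/5 = 4/5
¬(B ⇔ A) ⇒ (¬A + C) = 0 ⇒ 4/5 = 1
B ⇒ A = 4/5 ⇒ 1/5 = 1/5
C ⇒ B = 4/5 ⇒ 4/5 = 1
¬(C ⇒ B) = ¬1 = 0
(B ⇒ A) ⇒ ¬(C ⇒ B) = 1/5 ⇒ 0 = 0
(¬(B ⇔ A) ⇒ (¬A + C)) ⇒ ((B ⇒ A) ⇒ ¬(C ⇒ B)) = 1 ⇒ 0 = 0
(¬¬(C ⇔ B) ⇔ ((C ⇔ B) ⇒ B)) + ((¬(B ⇔ A) ⇒ (¬A + C)) ⇒ ((B ⇒ A) ⇒ ¬(C ⇒ B))) = 4/5 + 0 = 4/5
(((¬¬A ⇒ (A ⇔ B)) + (((A + A) ⇒ (B ⇒ C)) ⇒ (C ⇒ B))) ⇒ (((B ⇒ B) + ¬(A ⇒ C)) ⇒ ¬((C + B) ⇒ (B ⇔ C)))) + ((¬¬(C ⇔ B) ⇔ ((C ⇔ B) ⇒ B)) + ((¬(B ⇔ A) ⇒ (¬A + C)) ⇒ ((B ⇒ A) ⇒ ¬(C ⇒ B)))) = 0 + 4/5 = 4/5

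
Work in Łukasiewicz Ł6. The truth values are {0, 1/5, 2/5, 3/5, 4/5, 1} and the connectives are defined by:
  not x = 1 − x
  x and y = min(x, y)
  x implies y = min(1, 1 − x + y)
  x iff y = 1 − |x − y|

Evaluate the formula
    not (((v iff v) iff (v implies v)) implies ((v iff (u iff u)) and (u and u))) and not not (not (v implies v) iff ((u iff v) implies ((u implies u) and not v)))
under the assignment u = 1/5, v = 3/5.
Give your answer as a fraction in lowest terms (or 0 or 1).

v iff v = 3/5 iff 3/5 = 1
v implies v = 3/5 implies 3/5 = 1
(v iff v) iff (v implies v) = 1 iff 1 = 1
u iff u = 1/5 iff 1/5 = 1
v iff (u iff u) = 3/5 iff 1 = 3/5
u and u = 1/5 and 1/5 = 1/5
(v iff (u iff u)) and (u and u) = 3/5 and 1/5 = 1/5
((v iff v) iff (v implies v)) implies ((v iff (u iff u)) and (u and u)) = 1 implies 1/5 = 1/5
not (((v iff v) iff (v implies v)) implies ((v iff (u iff u)) and (u and u))) = not 1/5 = 4/5
v implies v = 3/5 implies 3/5 = 1
not (v implies v) = not 1 = 0
u iff v = 1/5 iff 3/5 = 3/5
u implies u = 1/5 implies 1/5 = 1
not v = not 3/5 = 2/5
(u implies u) and not v = 1 and 2/5 = 2/5
(u iff v) implies ((u implies u) and not v) = 3/5 implies 2/5 = 4/5
not (v implies v) iff ((u iff v) implies ((u implies u) and not v)) = 0 iff 4/5 = 1/5
not (not (v implies v) iff ((u iff v) implies ((u implies u) and not v))) = not 1/5 = 4/5
not not (not (v implies v) iff ((u iff v) implies ((u implies u) and not v))) = not 4/5 = 1/5
not (((v iff v) iff (v implies v)) implies ((v iff (u iff u)) and (u and u))) and not not (not (v implies v) iff ((u iff v) implies ((u implies u) and not v))) = 4/5 and 1/5 = 1/5

1/5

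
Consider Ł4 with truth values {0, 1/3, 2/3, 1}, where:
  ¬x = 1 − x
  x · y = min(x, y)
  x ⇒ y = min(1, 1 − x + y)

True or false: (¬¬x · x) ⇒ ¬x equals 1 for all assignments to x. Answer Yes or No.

No

Counterexample: take x = 2/3.
¬x = ¬2/3 = 1/3
¬¬x = ¬1/3 = 2/3
¬¬x · x = 2/3 · 2/3 = 2/3
¬x = ¬2/3 = 1/3
(¬¬x · x) ⇒ ¬x = 2/3 ⇒ 1/3 = 2/3
This gives 2/3 ≠ 1.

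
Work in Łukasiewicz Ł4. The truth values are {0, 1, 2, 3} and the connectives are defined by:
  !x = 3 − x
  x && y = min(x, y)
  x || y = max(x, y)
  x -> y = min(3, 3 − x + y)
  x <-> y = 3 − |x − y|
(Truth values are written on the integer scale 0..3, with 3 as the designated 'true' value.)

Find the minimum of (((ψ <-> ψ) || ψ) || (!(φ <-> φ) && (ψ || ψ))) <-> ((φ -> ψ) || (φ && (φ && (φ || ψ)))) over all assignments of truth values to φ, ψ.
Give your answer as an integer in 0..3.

Take φ = 1, ψ = 0:
ψ <-> ψ = 0 <-> 0 = 3
(ψ <-> ψ) || ψ = 3 || 0 = 3
φ <-> φ = 1 <-> 1 = 3
!(φ <-> φ) = !3 = 0
ψ || ψ = 0 || 0 = 0
!(φ <-> φ) && (ψ || ψ) = 0 && 0 = 0
((ψ <-> ψ) || ψ) || (!(φ <-> φ) && (ψ || ψ)) = 3 || 0 = 3
φ -> ψ = 1 -> 0 = 2
φ || ψ = 1 || 0 = 1
φ && (φ || ψ) = 1 && 1 = 1
φ && (φ && (φ || ψ)) = 1 && 1 = 1
(φ -> ψ) || (φ && (φ && (φ || ψ))) = 2 || 1 = 2
(((ψ <-> ψ) || ψ) || (!(φ <-> φ) && (ψ || ψ))) <-> ((φ -> ψ) || (φ && (φ && (φ || ψ)))) = 3 <-> 2 = 2
No assignment yields a value below 2, so this is the minimum.

2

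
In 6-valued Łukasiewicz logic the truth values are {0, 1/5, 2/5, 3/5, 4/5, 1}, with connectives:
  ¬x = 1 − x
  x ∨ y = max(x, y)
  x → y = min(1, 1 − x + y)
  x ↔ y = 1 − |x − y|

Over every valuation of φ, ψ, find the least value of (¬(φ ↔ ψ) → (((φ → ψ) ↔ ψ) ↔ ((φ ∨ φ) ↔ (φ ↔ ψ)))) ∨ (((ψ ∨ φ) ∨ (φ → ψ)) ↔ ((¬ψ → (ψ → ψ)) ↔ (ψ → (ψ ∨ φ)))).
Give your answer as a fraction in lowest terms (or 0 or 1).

4/5

Take φ = 4/5, ψ = 0:
φ ↔ ψ = 4/5 ↔ 0 = 1/5
¬(φ ↔ ψ) = ¬1/5 = 4/5
φ → ψ = 4/5 → 0 = 1/5
(φ → ψ) ↔ ψ = 1/5 ↔ 0 = 4/5
φ ∨ φ = 4/5 ∨ 4/5 = 4/5
φ ↔ ψ = 4/5 ↔ 0 = 1/5
(φ ∨ φ) ↔ (φ ↔ ψ) = 4/5 ↔ 1/5 = 2/5
((φ → ψ) ↔ ψ) ↔ ((φ ∨ φ) ↔ (φ ↔ ψ)) = 4/5 ↔ 2/5 = 3/5
¬(φ ↔ ψ) → (((φ → ψ) ↔ ψ) ↔ ((φ ∨ φ) ↔ (φ ↔ ψ))) = 4/5 → 3/5 = 4/5
ψ ∨ φ = 0 ∨ 4/5 = 4/5
φ → ψ = 4/5 → 0 = 1/5
(ψ ∨ φ) ∨ (φ → ψ) = 4/5 ∨ 1/5 = 4/5
¬ψ = ¬0 = 1
ψ → ψ = 0 → 0 = 1
¬ψ → (ψ → ψ) = 1 → 1 = 1
ψ ∨ φ = 0 ∨ 4/5 = 4/5
ψ → (ψ ∨ φ) = 0 → 4/5 = 1
(¬ψ → (ψ → ψ)) ↔ (ψ → (ψ ∨ φ)) = 1 ↔ 1 = 1
((ψ ∨ φ) ∨ (φ → ψ)) ↔ ((¬ψ → (ψ → ψ)) ↔ (ψ → (ψ ∨ φ))) = 4/5 ↔ 1 = 4/5
(¬(φ ↔ ψ) → (((φ → ψ) ↔ ψ) ↔ ((φ ∨ φ) ↔ (φ ↔ ψ)))) ∨ (((ψ ∨ φ) ∨ (φ → ψ)) ↔ ((¬ψ → (ψ → ψ)) ↔ (ψ → (ψ ∨ φ)))) = 4/5 ∨ 4/5 = 4/5
No assignment yields a value below 4/5, so this is the minimum.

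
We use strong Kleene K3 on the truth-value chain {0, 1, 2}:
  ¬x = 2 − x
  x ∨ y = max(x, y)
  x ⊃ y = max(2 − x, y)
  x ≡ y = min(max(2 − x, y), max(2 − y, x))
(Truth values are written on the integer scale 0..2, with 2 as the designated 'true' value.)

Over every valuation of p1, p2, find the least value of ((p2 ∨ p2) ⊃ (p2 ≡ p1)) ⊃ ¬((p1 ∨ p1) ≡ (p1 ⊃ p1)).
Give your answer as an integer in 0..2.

Take p1 = 2, p2 = 0:
p2 ∨ p2 = 0 ∨ 0 = 0
p2 ≡ p1 = 0 ≡ 2 = 0
(p2 ∨ p2) ⊃ (p2 ≡ p1) = 0 ⊃ 0 = 2
p1 ∨ p1 = 2 ∨ 2 = 2
p1 ⊃ p1 = 2 ⊃ 2 = 2
(p1 ∨ p1) ≡ (p1 ⊃ p1) = 2 ≡ 2 = 2
¬((p1 ∨ p1) ≡ (p1 ⊃ p1)) = ¬2 = 0
((p2 ∨ p2) ⊃ (p2 ≡ p1)) ⊃ ¬((p1 ∨ p1) ≡ (p1 ⊃ p1)) = 2 ⊃ 0 = 0
No assignment yields a value below 0, so this is the minimum.

0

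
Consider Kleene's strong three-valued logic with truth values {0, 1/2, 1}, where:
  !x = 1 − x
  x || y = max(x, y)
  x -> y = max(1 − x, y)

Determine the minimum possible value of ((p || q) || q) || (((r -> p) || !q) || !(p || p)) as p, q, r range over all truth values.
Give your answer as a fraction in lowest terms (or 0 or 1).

1/2

Take p = 1/2, q = 1/2, r = 1/2:
p || q = 1/2 || 1/2 = 1/2
(p || q) || q = 1/2 || 1/2 = 1/2
r -> p = 1/2 -> 1/2 = 1/2
!q = !1/2 = 1/2
(r -> p) || !q = 1/2 || 1/2 = 1/2
p || p = 1/2 || 1/2 = 1/2
!(p || p) = !1/2 = 1/2
((r -> p) || !q) || !(p || p) = 1/2 || 1/2 = 1/2
((p || q) || q) || (((r -> p) || !q) || !(p || p)) = 1/2 || 1/2 = 1/2
No assignment yields a value below 1/2, so this is the minimum.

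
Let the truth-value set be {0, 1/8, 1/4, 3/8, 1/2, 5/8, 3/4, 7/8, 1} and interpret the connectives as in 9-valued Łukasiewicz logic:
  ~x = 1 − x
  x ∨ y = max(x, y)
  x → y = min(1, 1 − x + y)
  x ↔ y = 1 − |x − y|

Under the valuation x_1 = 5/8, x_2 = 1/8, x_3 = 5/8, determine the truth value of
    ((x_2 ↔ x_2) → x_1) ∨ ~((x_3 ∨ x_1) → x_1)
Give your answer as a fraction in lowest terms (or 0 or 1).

x_2 ↔ x_2 = 1/8 ↔ 1/8 = 1
(x_2 ↔ x_2) → x_1 = 1 → 5/8 = 5/8
x_3 ∨ x_1 = 5/8 ∨ 5/8 = 5/8
(x_3 ∨ x_1) → x_1 = 5/8 → 5/8 = 1
~((x_3 ∨ x_1) → x_1) = ~1 = 0
((x_2 ↔ x_2) → x_1) ∨ ~((x_3 ∨ x_1) → x_1) = 5/8 ∨ 0 = 5/8

5/8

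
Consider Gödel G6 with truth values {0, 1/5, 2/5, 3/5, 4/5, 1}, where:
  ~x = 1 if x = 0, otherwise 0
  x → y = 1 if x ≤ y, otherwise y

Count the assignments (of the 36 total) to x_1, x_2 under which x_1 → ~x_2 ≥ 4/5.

value 1: 11 assignments (counts)
value 0: 25 assignments
So 11 of the 36 assignments meet the threshold.

11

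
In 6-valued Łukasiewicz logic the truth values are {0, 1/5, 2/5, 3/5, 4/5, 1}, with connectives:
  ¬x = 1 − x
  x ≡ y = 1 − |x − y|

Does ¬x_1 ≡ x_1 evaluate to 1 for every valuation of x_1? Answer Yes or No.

No

Counterexample: take x_1 = 0.
¬x_1 = ¬0 = 1
¬x_1 ≡ x_1 = 1 ≡ 0 = 0
This gives 0 ≠ 1.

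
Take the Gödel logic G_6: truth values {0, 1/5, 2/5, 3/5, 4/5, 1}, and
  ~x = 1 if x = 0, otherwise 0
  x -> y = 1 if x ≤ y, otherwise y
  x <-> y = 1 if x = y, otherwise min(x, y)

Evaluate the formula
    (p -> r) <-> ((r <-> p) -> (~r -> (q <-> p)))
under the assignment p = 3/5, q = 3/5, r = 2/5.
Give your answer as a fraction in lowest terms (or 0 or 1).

p -> r = 3/5 -> 2/5 = 2/5
r <-> p = 2/5 <-> 3/5 = 2/5
~r = ~2/5 = 0
q <-> p = 3/5 <-> 3/5 = 1
~r -> (q <-> p) = 0 -> 1 = 1
(r <-> p) -> (~r -> (q <-> p)) = 2/5 -> 1 = 1
(p -> r) <-> ((r <-> p) -> (~r -> (q <-> p))) = 2/5 <-> 1 = 2/5

2/5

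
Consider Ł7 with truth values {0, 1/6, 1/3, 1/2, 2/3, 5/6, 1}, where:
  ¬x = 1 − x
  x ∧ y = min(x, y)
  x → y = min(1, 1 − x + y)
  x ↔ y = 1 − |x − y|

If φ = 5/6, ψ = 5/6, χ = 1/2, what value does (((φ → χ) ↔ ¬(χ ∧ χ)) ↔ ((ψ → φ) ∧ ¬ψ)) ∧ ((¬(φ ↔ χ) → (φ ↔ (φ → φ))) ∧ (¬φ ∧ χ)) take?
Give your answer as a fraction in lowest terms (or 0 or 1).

φ → χ = 5/6 → 1/2 = 2/3
χ ∧ χ = 1/2 ∧ 1/2 = 1/2
¬(χ ∧ χ) = ¬1/2 = 1/2
(φ → χ) ↔ ¬(χ ∧ χ) = 2/3 ↔ 1/2 = 5/6
ψ → φ = 5/6 → 5/6 = 1
¬ψ = ¬5/6 = 1/6
(ψ → φ) ∧ ¬ψ = 1 ∧ 1/6 = 1/6
((φ → χ) ↔ ¬(χ ∧ χ)) ↔ ((ψ → φ) ∧ ¬ψ) = 5/6 ↔ 1/6 = 1/3
φ ↔ χ = 5/6 ↔ 1/2 = 2/3
¬(φ ↔ χ) = ¬2/3 = 1/3
φ → φ = 5/6 → 5/6 = 1
φ ↔ (φ → φ) = 5/6 ↔ 1 = 5/6
¬(φ ↔ χ) → (φ ↔ (φ → φ)) = 1/3 → 5/6 = 1
¬φ = ¬5/6 = 1/6
¬φ ∧ χ = 1/6 ∧ 1/2 = 1/6
(¬(φ ↔ χ) → (φ ↔ (φ → φ))) ∧ (¬φ ∧ χ) = 1 ∧ 1/6 = 1/6
(((φ → χ) ↔ ¬(χ ∧ χ)) ↔ ((ψ → φ) ∧ ¬ψ)) ∧ ((¬(φ ↔ χ) → (φ ↔ (φ → φ))) ∧ (¬φ ∧ χ)) = 1/3 ∧ 1/6 = 1/6

1/6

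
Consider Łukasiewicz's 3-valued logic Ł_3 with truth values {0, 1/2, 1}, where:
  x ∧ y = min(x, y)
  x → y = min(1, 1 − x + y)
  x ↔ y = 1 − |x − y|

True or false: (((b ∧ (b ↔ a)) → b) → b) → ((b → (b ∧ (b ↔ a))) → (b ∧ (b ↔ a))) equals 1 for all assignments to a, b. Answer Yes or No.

a = 0, b = 0 ↦ 1
a = 0, b = 1/2 ↦ 1
a = 0, b = 1 ↦ 1
a = 1/2, b = 0 ↦ 1
a = 1/2, b = 1/2 ↦ 1
a = 1/2, b = 1 ↦ 1
a = 1, b = 0 ↦ 1
a = 1, b = 1/2 ↦ 1
a = 1, b = 1 ↦ 1
Every assignment gives a value ≥ 1.

Yes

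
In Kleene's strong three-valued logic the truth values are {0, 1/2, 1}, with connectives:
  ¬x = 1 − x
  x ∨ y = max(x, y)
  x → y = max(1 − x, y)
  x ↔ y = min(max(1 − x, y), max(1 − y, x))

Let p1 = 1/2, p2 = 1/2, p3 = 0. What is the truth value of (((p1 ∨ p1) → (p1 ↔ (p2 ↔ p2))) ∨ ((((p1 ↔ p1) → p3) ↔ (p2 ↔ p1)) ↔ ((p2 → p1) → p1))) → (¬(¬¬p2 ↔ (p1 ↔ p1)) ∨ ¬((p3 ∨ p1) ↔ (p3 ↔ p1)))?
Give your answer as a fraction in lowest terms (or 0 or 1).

1/2

p1 ∨ p1 = 1/2 ∨ 1/2 = 1/2
p2 ↔ p2 = 1/2 ↔ 1/2 = 1/2
p1 ↔ (p2 ↔ p2) = 1/2 ↔ 1/2 = 1/2
(p1 ∨ p1) → (p1 ↔ (p2 ↔ p2)) = 1/2 → 1/2 = 1/2
p1 ↔ p1 = 1/2 ↔ 1/2 = 1/2
(p1 ↔ p1) → p3 = 1/2 → 0 = 1/2
p2 ↔ p1 = 1/2 ↔ 1/2 = 1/2
((p1 ↔ p1) → p3) ↔ (p2 ↔ p1) = 1/2 ↔ 1/2 = 1/2
p2 → p1 = 1/2 → 1/2 = 1/2
(p2 → p1) → p1 = 1/2 → 1/2 = 1/2
(((p1 ↔ p1) → p3) ↔ (p2 ↔ p1)) ↔ ((p2 → p1) → p1) = 1/2 ↔ 1/2 = 1/2
((p1 ∨ p1) → (p1 ↔ (p2 ↔ p2))) ∨ ((((p1 ↔ p1) → p3) ↔ (p2 ↔ p1)) ↔ ((p2 → p1) → p1)) = 1/2 ∨ 1/2 = 1/2
¬p2 = ¬1/2 = 1/2
¬¬p2 = ¬1/2 = 1/2
p1 ↔ p1 = 1/2 ↔ 1/2 = 1/2
¬¬p2 ↔ (p1 ↔ p1) = 1/2 ↔ 1/2 = 1/2
¬(¬¬p2 ↔ (p1 ↔ p1)) = ¬1/2 = 1/2
p3 ∨ p1 = 0 ∨ 1/2 = 1/2
p3 ↔ p1 = 0 ↔ 1/2 = 1/2
(p3 ∨ p1) ↔ (p3 ↔ p1) = 1/2 ↔ 1/2 = 1/2
¬((p3 ∨ p1) ↔ (p3 ↔ p1)) = ¬1/2 = 1/2
¬(¬¬p2 ↔ (p1 ↔ p1)) ∨ ¬((p3 ∨ p1) ↔ (p3 ↔ p1)) = 1/2 ∨ 1/2 = 1/2
(((p1 ∨ p1) → (p1 ↔ (p2 ↔ p2))) ∨ ((((p1 ↔ p1) → p3) ↔ (p2 ↔ p1)) ↔ ((p2 → p1) → p1))) → (¬(¬¬p2 ↔ (p1 ↔ p1)) ∨ ¬((p3 ∨ p1) ↔ (p3 ↔ p1))) = 1/2 → 1/2 = 1/2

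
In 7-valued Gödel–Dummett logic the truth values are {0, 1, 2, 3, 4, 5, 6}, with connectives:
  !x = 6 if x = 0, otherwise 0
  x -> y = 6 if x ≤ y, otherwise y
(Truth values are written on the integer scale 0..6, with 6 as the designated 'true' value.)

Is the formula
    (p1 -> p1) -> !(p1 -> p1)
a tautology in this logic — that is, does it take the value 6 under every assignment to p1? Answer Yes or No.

No

Counterexample: take p1 = 0.
p1 -> p1 = 0 -> 0 = 6
p1 -> p1 = 0 -> 0 = 6
!(p1 -> p1) = !6 = 0
(p1 -> p1) -> !(p1 -> p1) = 6 -> 0 = 0
This gives 0 ≠ 6.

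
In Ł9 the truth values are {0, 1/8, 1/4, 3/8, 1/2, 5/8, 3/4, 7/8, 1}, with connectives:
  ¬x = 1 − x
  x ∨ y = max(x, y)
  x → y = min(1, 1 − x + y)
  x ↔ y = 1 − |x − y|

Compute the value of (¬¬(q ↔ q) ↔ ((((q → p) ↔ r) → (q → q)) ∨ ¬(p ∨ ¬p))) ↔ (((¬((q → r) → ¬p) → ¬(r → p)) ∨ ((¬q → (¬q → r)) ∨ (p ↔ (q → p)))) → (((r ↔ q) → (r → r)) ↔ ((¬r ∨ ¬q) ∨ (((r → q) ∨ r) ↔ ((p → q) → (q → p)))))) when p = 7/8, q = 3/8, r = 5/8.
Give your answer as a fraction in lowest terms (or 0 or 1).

3/4

q ↔ q = 3/8 ↔ 3/8 = 1
¬(q ↔ q) = ¬1 = 0
¬¬(q ↔ q) = ¬0 = 1
q → p = 3/8 → 7/8 = 1
(q → p) ↔ r = 1 ↔ 5/8 = 5/8
q → q = 3/8 → 3/8 = 1
((q → p) ↔ r) → (q → q) = 5/8 → 1 = 1
¬p = ¬7/8 = 1/8
p ∨ ¬p = 7/8 ∨ 1/8 = 7/8
¬(p ∨ ¬p) = ¬7/8 = 1/8
(((q → p) ↔ r) → (q → q)) ∨ ¬(p ∨ ¬p) = 1 ∨ 1/8 = 1
¬¬(q ↔ q) ↔ ((((q → p) ↔ r) → (q → q)) ∨ ¬(p ∨ ¬p)) = 1 ↔ 1 = 1
q → r = 3/8 → 5/8 = 1
¬p = ¬7/8 = 1/8
(q → r) → ¬p = 1 → 1/8 = 1/8
¬((q → r) → ¬p) = ¬1/8 = 7/8
r → p = 5/8 → 7/8 = 1
¬(r → p) = ¬1 = 0
¬((q → r) → ¬p) → ¬(r → p) = 7/8 → 0 = 1/8
¬q = ¬3/8 = 5/8
¬q = ¬3/8 = 5/8
¬q → r = 5/8 → 5/8 = 1
¬q → (¬q → r) = 5/8 → 1 = 1
q → p = 3/8 → 7/8 = 1
p ↔ (q → p) = 7/8 ↔ 1 = 7/8
(¬q → (¬q → r)) ∨ (p ↔ (q → p)) = 1 ∨ 7/8 = 1
(¬((q → r) → ¬p) → ¬(r → p)) ∨ ((¬q → (¬q → r)) ∨ (p ↔ (q → p))) = 1/8 ∨ 1 = 1
r ↔ q = 5/8 ↔ 3/8 = 3/4
r → r = 5/8 → 5/8 = 1
(r ↔ q) → (r → r) = 3/4 → 1 = 1
¬r = ¬5/8 = 3/8
¬q = ¬3/8 = 5/8
¬r ∨ ¬q = 3/8 ∨ 5/8 = 5/8
r → q = 5/8 → 3/8 = 3/4
(r → q) ∨ r = 3/4 ∨ 5/8 = 3/4
p → q = 7/8 → 3/8 = 1/2
q → p = 3/8 → 7/8 = 1
(p → q) → (q → p) = 1/2 → 1 = 1
((r → q) ∨ r) ↔ ((p → q) → (q → p)) = 3/4 ↔ 1 = 3/4
(¬r ∨ ¬q) ∨ (((r → q) ∨ r) ↔ ((p → q) → (q → p))) = 5/8 ∨ 3/4 = 3/4
((r ↔ q) → (r → r)) ↔ ((¬r ∨ ¬q) ∨ (((r → q) ∨ r) ↔ ((p → q) → (q → p)))) = 1 ↔ 3/4 = 3/4
((¬((q → r) → ¬p) → ¬(r → p)) ∨ ((¬q → (¬q → r)) ∨ (p ↔ (q → p)))) → (((r ↔ q) → (r → r)) ↔ ((¬r ∨ ¬q) ∨ (((r → q) ∨ r) ↔ ((p → q) → (q → p))))) = 1 → 3/4 = 3/4
(¬¬(q ↔ q) ↔ ((((q → p) ↔ r) → (q → q)) ∨ ¬(p ∨ ¬p))) ↔ (((¬((q → r) → ¬p) → ¬(r → p)) ∨ ((¬q → (¬q → r)) ∨ (p ↔ (q → p)))) → (((r ↔ q) → (r → r)) ↔ ((¬r ∨ ¬q) ∨ (((r → q) ∨ r) ↔ ((p → q) → (q → p)))))) = 1 ↔ 3/4 = 3/4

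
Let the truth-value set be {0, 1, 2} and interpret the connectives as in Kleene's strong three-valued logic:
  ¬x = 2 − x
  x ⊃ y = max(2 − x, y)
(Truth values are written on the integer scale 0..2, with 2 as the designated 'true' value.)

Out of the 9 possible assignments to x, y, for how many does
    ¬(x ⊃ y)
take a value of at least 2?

1

x = 0, y = 0 ↦ 0  <
x = 0, y = 1 ↦ 0  <
x = 0, y = 2 ↦ 0  <
x = 1, y = 0 ↦ 1  <
x = 1, y = 1 ↦ 1  <
x = 1, y = 2 ↦ 0  <
x = 2, y = 0 ↦ 2  ≥
x = 2, y = 1 ↦ 1  <
x = 2, y = 2 ↦ 0  <
So 1 of the 9 assignments meets the threshold.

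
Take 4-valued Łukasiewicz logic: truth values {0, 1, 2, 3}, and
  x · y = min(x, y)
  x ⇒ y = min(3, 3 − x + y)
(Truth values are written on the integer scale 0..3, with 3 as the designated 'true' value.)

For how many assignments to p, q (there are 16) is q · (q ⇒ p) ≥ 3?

1

p = 0, q = 0 ↦ 0  <
p = 0, q = 1 ↦ 1  <
p = 0, q = 2 ↦ 1  <
p = 0, q = 3 ↦ 0  <
p = 1, q = 0 ↦ 0  <
p = 1, q = 1 ↦ 1  <
p = 1, q = 2 ↦ 2  <
p = 1, q = 3 ↦ 1  <
p = 2, q = 0 ↦ 0  <
p = 2, q = 1 ↦ 1  <
p = 2, q = 2 ↦ 2  <
p = 2, q = 3 ↦ 2  <
p = 3, q = 0 ↦ 0  <
p = 3, q = 1 ↦ 1  <
p = 3, q = 2 ↦ 2  <
p = 3, q = 3 ↦ 3  ≥
So 1 of the 16 assignments meets the threshold.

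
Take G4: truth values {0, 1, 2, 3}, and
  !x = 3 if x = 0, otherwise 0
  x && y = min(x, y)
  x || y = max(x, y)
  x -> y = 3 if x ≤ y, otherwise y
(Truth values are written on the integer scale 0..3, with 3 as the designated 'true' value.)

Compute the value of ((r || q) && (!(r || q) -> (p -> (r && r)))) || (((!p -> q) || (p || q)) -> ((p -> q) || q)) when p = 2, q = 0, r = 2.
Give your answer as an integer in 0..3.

r || q = 2 || 0 = 2
r || q = 2 || 0 = 2
!(r || q) = !2 = 0
r && r = 2 && 2 = 2
p -> (r && r) = 2 -> 2 = 3
!(r || q) -> (p -> (r && r)) = 0 -> 3 = 3
(r || q) && (!(r || q) -> (p -> (r && r))) = 2 && 3 = 2
!p = !2 = 0
!p -> q = 0 -> 0 = 3
p || q = 2 || 0 = 2
(!p -> q) || (p || q) = 3 || 2 = 3
p -> q = 2 -> 0 = 0
(p -> q) || q = 0 || 0 = 0
((!p -> q) || (p || q)) -> ((p -> q) || q) = 3 -> 0 = 0
((r || q) && (!(r || q) -> (p -> (r && r)))) || (((!p -> q) || (p || q)) -> ((p -> q) || q)) = 2 || 0 = 2

2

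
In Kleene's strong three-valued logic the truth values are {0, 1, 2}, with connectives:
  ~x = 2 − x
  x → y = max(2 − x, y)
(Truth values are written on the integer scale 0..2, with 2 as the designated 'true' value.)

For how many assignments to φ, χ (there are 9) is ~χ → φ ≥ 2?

φ = 0, χ = 0 ↦ 0  <
φ = 0, χ = 1 ↦ 1  <
φ = 0, χ = 2 ↦ 2  ≥
φ = 1, χ = 0 ↦ 1  <
φ = 1, χ = 1 ↦ 1  <
φ = 1, χ = 2 ↦ 2  ≥
φ = 2, χ = 0 ↦ 2  ≥
φ = 2, χ = 1 ↦ 2  ≥
φ = 2, χ = 2 ↦ 2  ≥
So 5 of the 9 assignments meet the threshold.

5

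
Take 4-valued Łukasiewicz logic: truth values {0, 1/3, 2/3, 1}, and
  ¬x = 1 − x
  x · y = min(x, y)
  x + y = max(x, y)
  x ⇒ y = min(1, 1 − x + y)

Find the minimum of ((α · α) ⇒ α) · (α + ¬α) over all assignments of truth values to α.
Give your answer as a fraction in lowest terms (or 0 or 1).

2/3

Take α = 1/3:
α · α = 1/3 · 1/3 = 1/3
(α · α) ⇒ α = 1/3 ⇒ 1/3 = 1
¬α = ¬1/3 = 2/3
α + ¬α = 1/3 + 2/3 = 2/3
((α · α) ⇒ α) · (α + ¬α) = 1 · 2/3 = 2/3
No assignment yields a value below 2/3, so this is the minimum.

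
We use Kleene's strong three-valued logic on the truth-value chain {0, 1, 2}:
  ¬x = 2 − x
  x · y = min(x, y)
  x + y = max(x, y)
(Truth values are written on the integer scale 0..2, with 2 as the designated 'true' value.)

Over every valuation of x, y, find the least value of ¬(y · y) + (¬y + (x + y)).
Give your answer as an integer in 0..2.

1

Take x = 0, y = 1:
y · y = 1 · 1 = 1
¬(y · y) = ¬1 = 1
¬y = ¬1 = 1
x + y = 0 + 1 = 1
¬y + (x + y) = 1 + 1 = 1
¬(y · y) + (¬y + (x + y)) = 1 + 1 = 1
No assignment yields a value below 1, so this is the minimum.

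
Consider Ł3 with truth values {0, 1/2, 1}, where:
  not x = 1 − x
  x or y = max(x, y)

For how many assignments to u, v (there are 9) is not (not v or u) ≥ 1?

u = 0, v = 0 ↦ 0  <
u = 0, v = 1/2 ↦ 1/2  <
u = 0, v = 1 ↦ 1  ≥
u = 1/2, v = 0 ↦ 0  <
u = 1/2, v = 1/2 ↦ 1/2  <
u = 1/2, v = 1 ↦ 1/2  <
u = 1, v = 0 ↦ 0  <
u = 1, v = 1/2 ↦ 0  <
u = 1, v = 1 ↦ 0  <
So 1 of the 9 assignments meets the threshold.

1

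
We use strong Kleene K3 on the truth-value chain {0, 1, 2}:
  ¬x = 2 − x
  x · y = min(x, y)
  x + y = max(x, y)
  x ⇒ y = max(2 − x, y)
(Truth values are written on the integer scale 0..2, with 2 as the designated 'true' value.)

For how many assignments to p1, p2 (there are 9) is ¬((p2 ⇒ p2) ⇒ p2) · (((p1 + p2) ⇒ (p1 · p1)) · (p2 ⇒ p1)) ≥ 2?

2

p1 = 0, p2 = 0 ↦ 2  ≥
p1 = 0, p2 = 1 ↦ 1  <
p1 = 0, p2 = 2 ↦ 0  <
p1 = 1, p2 = 0 ↦ 1  <
p1 = 1, p2 = 1 ↦ 1  <
p1 = 1, p2 = 2 ↦ 0  <
p1 = 2, p2 = 0 ↦ 2  ≥
p1 = 2, p2 = 1 ↦ 1  <
p1 = 2, p2 = 2 ↦ 0  <
So 2 of the 9 assignments meet the threshold.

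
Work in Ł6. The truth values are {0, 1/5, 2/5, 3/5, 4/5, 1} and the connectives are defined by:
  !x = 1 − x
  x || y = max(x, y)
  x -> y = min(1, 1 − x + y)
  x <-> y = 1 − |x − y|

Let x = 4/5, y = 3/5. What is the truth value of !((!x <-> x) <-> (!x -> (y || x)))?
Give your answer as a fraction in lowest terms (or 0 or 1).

!x = !4/5 = 1/5
!x <-> x = 1/5 <-> 4/5 = 2/5
!x = !4/5 = 1/5
y || x = 3/5 || 4/5 = 4/5
!x -> (y || x) = 1/5 -> 4/5 = 1
(!x <-> x) <-> (!x -> (y || x)) = 2/5 <-> 1 = 2/5
!((!x <-> x) <-> (!x -> (y || x))) = !2/5 = 3/5

3/5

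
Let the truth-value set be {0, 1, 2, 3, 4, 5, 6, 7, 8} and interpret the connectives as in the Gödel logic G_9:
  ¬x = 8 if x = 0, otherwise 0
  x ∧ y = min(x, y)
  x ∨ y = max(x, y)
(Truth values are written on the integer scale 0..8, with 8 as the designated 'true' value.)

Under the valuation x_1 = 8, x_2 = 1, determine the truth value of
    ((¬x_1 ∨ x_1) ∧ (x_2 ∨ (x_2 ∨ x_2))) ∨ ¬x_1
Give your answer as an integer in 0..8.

¬x_1 = ¬8 = 0
¬x_1 ∨ x_1 = 0 ∨ 8 = 8
x_2 ∨ x_2 = 1 ∨ 1 = 1
x_2 ∨ (x_2 ∨ x_2) = 1 ∨ 1 = 1
(¬x_1 ∨ x_1) ∧ (x_2 ∨ (x_2 ∨ x_2)) = 8 ∧ 1 = 1
¬x_1 = ¬8 = 0
((¬x_1 ∨ x_1) ∧ (x_2 ∨ (x_2 ∨ x_2))) ∨ ¬x_1 = 1 ∨ 0 = 1

1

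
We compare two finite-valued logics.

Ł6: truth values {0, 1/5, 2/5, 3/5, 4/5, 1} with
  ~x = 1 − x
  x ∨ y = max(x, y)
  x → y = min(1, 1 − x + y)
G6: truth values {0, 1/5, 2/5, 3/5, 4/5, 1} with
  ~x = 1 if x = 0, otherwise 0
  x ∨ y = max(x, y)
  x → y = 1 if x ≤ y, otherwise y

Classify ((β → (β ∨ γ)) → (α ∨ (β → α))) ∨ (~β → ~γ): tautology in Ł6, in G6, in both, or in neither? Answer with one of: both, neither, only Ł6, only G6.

only G6

In Ł6: at α = 0, β = 1/5, γ = 2/5 the value is 4/5 — not a tautology.
In G6: every assignment gives 1 — tautology.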